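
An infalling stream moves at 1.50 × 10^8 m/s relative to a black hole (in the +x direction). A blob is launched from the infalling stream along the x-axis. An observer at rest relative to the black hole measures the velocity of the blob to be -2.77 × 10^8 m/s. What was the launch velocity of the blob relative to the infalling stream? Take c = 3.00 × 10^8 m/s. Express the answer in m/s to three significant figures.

-2.92 × 10^8 m/s

v = 0.500c, u = -0.923c.
Invert the composition law: u' = (u − v)/(1 − uv/c²).
u' = (-0.923 − 0.500) / (1 − (-0.923)(0.500)) = -1.4233/1.4617 = -0.9738.
u' = -0.9738 × 3.00 × 10^8 m/s.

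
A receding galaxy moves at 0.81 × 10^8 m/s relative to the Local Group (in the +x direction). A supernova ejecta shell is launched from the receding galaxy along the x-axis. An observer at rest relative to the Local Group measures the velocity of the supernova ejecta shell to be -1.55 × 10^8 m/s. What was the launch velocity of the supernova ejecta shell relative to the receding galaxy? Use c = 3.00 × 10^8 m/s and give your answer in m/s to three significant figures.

v = 0.270c, u = -0.517c.
Invert the composition law: u' = (u − v)/(1 − uv/c²).
u' = (-0.517 − 0.270) / (1 − (-0.517)(0.270)) = -0.7867/1.1395 = -0.6904.
u' = -0.6904 × 3.00 × 10^8 m/s.

-2.07 × 10^8 m/s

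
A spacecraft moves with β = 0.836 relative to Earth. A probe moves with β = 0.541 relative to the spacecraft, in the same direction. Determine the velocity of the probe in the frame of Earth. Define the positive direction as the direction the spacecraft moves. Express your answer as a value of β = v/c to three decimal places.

β = 0.948

With v = 0.836 and u' = 0.541 (in units of c),
u = (u' + v)/(1 + u'v/c²):
u = (0.541 + 0.836) / (1 + 0.541·0.836) = 1.3770/1.4523 = 0.9482
(Galilean addition would give +1.377c, exceeding c.)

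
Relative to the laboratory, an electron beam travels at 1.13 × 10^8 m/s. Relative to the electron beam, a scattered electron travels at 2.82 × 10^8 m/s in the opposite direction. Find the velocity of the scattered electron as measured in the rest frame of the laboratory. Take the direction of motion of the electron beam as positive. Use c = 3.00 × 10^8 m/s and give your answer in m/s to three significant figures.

In units of c (dividing by 3.00 × 10^8 m/s): v = 0.377, u' = -0.940.
u = (u' + v)/(1 + u'v/c²):
u = (-0.940 + 0.377) / (1 + (-0.940)·0.377) = -0.5633/0.6459 = -0.8721
(Galilean addition would give -0.563c.)
Converting back: u = -0.8721 × 3.00 × 10^8 m/s.

-2.62 × 10^8 m/s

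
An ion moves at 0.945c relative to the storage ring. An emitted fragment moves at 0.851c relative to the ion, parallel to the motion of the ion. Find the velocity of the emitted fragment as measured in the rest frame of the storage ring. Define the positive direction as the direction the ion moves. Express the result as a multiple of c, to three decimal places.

With v = 0.945 and u' = 0.851 (in units of c),
u = (u' + v)/(1 + u'v/c²):
u = (0.851 + 0.945) / (1 + 0.851·0.945) = 1.7960/1.8042 = 0.9955
(Galilean addition would give +1.796c, exceeding c.)

0.995c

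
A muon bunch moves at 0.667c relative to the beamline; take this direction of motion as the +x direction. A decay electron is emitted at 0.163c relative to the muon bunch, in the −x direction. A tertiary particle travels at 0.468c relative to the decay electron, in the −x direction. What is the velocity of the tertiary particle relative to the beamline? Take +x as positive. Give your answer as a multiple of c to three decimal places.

+0.133c

Apply u = (u' + v)/(1 + u'v/c²) successively, working outward toward the beamline.
Start: velocity of the muon bunch relative to the beamline = 0.6670c.
Compose with the decay electron (u' = -0.163 in the muon bunch frame): u_1 = (-0.163 + 0.667) / (1 + (-0.163)·0.667) = 0.5040/0.8913 = 0.5655.
Compose with the tertiary particle (u' = -0.468 in the decay electron frame): u_2 = (-0.468 + 0.565) / (1 + (-0.468)·0.565) = 0.0975/0.7354 = 0.1326.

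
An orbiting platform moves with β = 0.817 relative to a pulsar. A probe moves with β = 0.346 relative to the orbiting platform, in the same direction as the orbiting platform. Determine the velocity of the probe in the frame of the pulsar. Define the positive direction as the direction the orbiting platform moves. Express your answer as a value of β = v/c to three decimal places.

β = 0.907

With v = 0.817 and u' = 0.346 (in units of c),
u = (u' + v)/(1 + u'v/c²):
u = (0.346 + 0.817) / (1 + 0.346·0.817) = 1.1630/1.2827 = 0.9067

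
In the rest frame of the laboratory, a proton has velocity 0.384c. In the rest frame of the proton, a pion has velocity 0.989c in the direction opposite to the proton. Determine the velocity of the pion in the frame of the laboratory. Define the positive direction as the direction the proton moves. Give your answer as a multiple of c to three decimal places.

-0.975c

With v = 0.384 and u' = -0.989 (in units of c),
u = (u' + v)/(1 + u'v/c²):
u = (-0.989 + 0.384) / (1 + (-0.989)·0.384) = -0.6050/0.6202 = -0.9755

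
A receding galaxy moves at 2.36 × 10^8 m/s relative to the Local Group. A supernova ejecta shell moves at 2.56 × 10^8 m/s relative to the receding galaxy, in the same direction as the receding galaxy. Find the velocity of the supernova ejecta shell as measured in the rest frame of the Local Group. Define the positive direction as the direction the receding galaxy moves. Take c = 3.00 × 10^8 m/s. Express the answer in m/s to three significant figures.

In units of c (dividing by 3.00 × 10^8 m/s): v = 0.787, u' = 0.853.
u = (u' + v)/(1 + u'v/c²):
u = (0.853 + 0.787) / (1 + 0.853·0.787) = 1.6400/1.6713 = 0.9813
Converting back: u = 0.9813 × 3.00 × 10^8 m/s.

2.94 × 10^8 m/s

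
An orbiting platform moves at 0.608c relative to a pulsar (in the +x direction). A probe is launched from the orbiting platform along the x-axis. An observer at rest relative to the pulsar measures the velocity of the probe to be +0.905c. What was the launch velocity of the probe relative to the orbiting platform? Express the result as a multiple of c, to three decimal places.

+0.660c

Invert the composition law: u' = (u − v)/(1 − uv/c²).
u' = (0.905 − 0.608) / (1 − (0.905)(0.608)) = 0.2970/0.4498 = 0.6604.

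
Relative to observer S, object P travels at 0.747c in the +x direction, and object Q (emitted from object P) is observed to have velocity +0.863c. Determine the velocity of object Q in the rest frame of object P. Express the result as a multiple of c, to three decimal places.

Invert the composition law: u' = (u − v)/(1 − uv/c²).
u' = (0.863 − 0.747) / (1 − (0.863)(0.747)) = 0.1160/0.3553 = 0.3264.

+0.326c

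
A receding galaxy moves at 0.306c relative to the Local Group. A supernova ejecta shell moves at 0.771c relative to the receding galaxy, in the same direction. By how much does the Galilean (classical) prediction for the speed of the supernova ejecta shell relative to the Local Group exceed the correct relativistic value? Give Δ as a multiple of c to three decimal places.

Galilean: u_cl = 0.771 + 0.306 = 1.0770.
Relativistic: u_rel = (0.771 + 0.306) / (1 + 0.771·0.306) = 1.0770/1.2359 = 0.8714.
Δ = 1.0770 − 0.8714 = 0.2056.
(The classical prediction exceeds c; the relativistic result does not.)

Δ = 0.206c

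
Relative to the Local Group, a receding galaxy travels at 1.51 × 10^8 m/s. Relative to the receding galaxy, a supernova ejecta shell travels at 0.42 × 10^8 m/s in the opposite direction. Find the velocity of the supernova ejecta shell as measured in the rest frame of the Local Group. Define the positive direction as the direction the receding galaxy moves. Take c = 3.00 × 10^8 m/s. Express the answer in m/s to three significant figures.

In units of c (dividing by 3.00 × 10^8 m/s): v = 0.503, u' = -0.140.
u = (u' + v)/(1 + u'v/c²):
u = (-0.140 + 0.503) / (1 + (-0.140)·0.503) = 0.3633/0.9295 = 0.3909
Converting back: u = 0.3909 × 3.00 × 10^8 m/s.

+1.17 × 10^8 m/s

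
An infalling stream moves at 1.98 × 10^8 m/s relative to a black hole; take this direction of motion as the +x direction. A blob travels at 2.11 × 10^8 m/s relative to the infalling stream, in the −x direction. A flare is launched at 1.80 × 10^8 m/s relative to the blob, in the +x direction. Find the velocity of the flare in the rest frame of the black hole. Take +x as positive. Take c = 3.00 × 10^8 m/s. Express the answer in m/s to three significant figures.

+1.64 × 10^8 m/s

Apply u = (u' + v)/(1 + u'v/c²) successively, working outward toward the black hole.
(Dividing each given speed by c = 3.00 × 10^8 m/s to work in units of c.)
Start: velocity of the infalling stream relative to the black hole = 0.6600c.
Compose with the blob (u' = -0.703 in the infalling stream frame): u_1 = (-0.703 + 0.660) / (1 + (-0.703)·0.660) = -0.0433/0.5358 = -0.0809.
Compose with the flare (u' = 0.600 in the blob frame): u_2 = (0.600 + (-0.081)) / (1 + 0.600·(-0.081)) = 0.5191/0.9515 = 0.5456.
So u = 0.5456 × 3.00 × 10^8 m/s.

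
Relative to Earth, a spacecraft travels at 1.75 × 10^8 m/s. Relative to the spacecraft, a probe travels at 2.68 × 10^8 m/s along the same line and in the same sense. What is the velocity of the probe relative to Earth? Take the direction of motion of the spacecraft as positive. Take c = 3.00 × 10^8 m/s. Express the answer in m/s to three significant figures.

In units of c (dividing by 3.00 × 10^8 m/s): v = 0.583, u' = 0.893.
u = (u' + v)/(1 + u'v/c²):
u = (0.893 + 0.583) / (1 + 0.893·0.583) = 1.4767/1.5211 = 0.9708
Converting back: u = 0.9708 × 3.00 × 10^8 m/s.

2.91 × 10^8 m/s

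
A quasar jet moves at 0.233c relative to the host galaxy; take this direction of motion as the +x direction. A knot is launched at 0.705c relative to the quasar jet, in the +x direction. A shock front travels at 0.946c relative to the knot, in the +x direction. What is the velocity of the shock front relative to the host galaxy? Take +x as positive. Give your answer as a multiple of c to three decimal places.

Apply u = (u' + v)/(1 + u'v/c²) successively, working outward toward the host galaxy.
Start: velocity of the quasar jet relative to the host galaxy = 0.2330c.
Compose with the knot (u' = 0.705 in the quasar jet frame): u_1 = (0.705 + 0.233) / (1 + 0.705·0.233) = 0.9380/1.1643 = 0.8057.
Compose with the shock front (u' = 0.946 in the knot frame): u_2 = (0.946 + 0.806) / (1 + 0.946·0.806) = 1.7517/1.7622 = 0.9940.

0.994c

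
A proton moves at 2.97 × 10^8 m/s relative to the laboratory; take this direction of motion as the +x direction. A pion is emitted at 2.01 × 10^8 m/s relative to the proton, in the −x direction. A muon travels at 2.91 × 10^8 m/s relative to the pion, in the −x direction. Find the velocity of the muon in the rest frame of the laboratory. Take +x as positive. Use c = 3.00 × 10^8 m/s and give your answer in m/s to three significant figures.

Apply u = (u' + v)/(1 + u'v/c²) successively, working outward toward the laboratory.
(Dividing each given speed by c = 3.00 × 10^8 m/s to work in units of c.)
Start: velocity of the proton relative to the laboratory = 0.9900c.
Compose with the pion (u' = -0.670 in the proton frame): u_1 = (-0.670 + 0.990) / (1 + (-0.670)·0.990) = 0.3200/0.3367 = 0.9504.
Compose with the muon (u' = -0.970 in the pion frame): u_2 = (-0.970 + 0.950) / (1 + (-0.970)·0.950) = -0.0196/0.0781 = -0.2509.
So u = -0.2509 × 3.00 × 10^8 m/s.

-7.53 × 10^7 m/s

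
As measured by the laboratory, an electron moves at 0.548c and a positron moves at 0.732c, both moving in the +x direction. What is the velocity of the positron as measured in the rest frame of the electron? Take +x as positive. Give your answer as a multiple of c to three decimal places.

+0.307c

β_A = 0.548, β_B = 0.732.
Transform to A's frame with the inverse velocity-addition law: u' = (u − v)/(1 − uv/c²), taking u = β_B and v = β_A.
u' = (0.732 − 0.548) / (1 − (0.548)(0.732)) = 0.1840/0.5989 = 0.3072.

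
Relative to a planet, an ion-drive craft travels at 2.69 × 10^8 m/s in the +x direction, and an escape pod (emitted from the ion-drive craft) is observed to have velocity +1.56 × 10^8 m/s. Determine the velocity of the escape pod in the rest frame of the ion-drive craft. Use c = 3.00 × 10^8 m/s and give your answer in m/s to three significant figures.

-2.12 × 10^8 m/s

v = 0.897c, u = 0.520c.
Invert the composition law: u' = (u − v)/(1 − uv/c²).
u' = (0.520 − 0.897) / (1 − (0.520)(0.897)) = -0.3767/0.5337 = -0.7057.
u' = -0.7057 × 3.00 × 10^8 m/s.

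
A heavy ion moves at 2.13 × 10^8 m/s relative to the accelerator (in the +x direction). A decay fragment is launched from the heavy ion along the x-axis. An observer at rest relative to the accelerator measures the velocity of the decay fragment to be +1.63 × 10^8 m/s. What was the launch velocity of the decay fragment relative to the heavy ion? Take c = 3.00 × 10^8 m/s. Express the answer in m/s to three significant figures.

-8.14 × 10^7 m/s

v = 0.710c, u = 0.543c.
Invert the composition law: u' = (u − v)/(1 − uv/c²).
u' = (0.543 − 0.710) / (1 − (0.543)(0.710)) = -0.1667/0.6142 = -0.2713.
u' = -0.2713 × 3.00 × 10^8 m/s.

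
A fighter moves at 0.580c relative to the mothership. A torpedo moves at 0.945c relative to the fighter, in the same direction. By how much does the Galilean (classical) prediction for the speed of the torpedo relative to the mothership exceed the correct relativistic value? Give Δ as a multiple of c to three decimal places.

Galilean: u_cl = 0.945 + 0.580 = 1.5250.
Relativistic: u_rel = (0.945 + 0.580) / (1 + 0.945·0.580) = 1.5250/1.5481 = 0.9851.
Δ = 1.5250 − 0.9851 = 0.5399.
(The classical prediction exceeds c; the relativistic result does not.)

Δ = 0.540c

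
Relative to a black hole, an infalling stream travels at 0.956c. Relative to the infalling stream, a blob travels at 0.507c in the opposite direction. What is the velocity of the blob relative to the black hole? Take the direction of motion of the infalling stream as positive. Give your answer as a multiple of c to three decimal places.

With v = 0.956 and u' = -0.507 (in units of c),
u = (u' + v)/(1 + u'v/c²):
u = (-0.507 + 0.956) / (1 + (-0.507)·0.956) = 0.4490/0.5153 = 0.8713
(Galilean addition would give +0.449c.)

+0.871c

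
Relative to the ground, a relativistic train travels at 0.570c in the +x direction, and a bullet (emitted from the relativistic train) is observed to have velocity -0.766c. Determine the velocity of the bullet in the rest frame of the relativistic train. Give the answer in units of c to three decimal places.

Invert the composition law: u' = (u − v)/(1 − uv/c²).
u' = (-0.766 − 0.570) / (1 − (-0.766)(0.570)) = -1.3360/1.4366 = -0.9300.

-0.930c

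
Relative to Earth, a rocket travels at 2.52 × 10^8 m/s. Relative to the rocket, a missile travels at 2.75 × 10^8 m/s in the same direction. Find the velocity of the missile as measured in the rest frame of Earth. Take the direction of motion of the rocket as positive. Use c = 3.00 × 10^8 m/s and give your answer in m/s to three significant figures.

In units of c (dividing by 3.00 × 10^8 m/s): v = 0.840, u' = 0.917.
u = (u' + v)/(1 + u'v/c²):
u = (0.917 + 0.840) / (1 + 0.917·0.840) = 1.7567/1.7700 = 0.9925
Converting back: u = 0.9925 × 3.00 × 10^8 m/s.

2.98 × 10^8 m/s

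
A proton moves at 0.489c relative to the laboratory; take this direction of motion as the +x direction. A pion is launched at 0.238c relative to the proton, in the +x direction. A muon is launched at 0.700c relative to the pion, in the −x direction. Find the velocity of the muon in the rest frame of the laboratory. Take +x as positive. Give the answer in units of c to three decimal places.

Apply u = (u' + v)/(1 + u'v/c²) successively, working outward toward the laboratory.
Start: velocity of the proton relative to the laboratory = 0.4890c.
Compose with the pion (u' = 0.238 in the proton frame): u_1 = (0.238 + 0.489) / (1 + 0.238·0.489) = 0.7270/1.1164 = 0.6512.
Compose with the muon (u' = -0.700 in the pion frame): u_2 = (-0.700 + 0.651) / (1 + (-0.700)·0.651) = -0.0488/0.5442 = -0.0897.

-0.090c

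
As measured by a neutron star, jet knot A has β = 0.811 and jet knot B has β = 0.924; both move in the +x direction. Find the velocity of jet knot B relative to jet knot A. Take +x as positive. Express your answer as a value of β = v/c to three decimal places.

β_A = 0.811, β_B = 0.924.
Transform to A's frame with the inverse velocity-addition law: u' = (u − v)/(1 − uv/c²), taking u = β_B and v = β_A.
u' = (0.924 − 0.811) / (1 − (0.811)(0.924)) = 0.1130/0.2506 = 0.4509.

β = +0.451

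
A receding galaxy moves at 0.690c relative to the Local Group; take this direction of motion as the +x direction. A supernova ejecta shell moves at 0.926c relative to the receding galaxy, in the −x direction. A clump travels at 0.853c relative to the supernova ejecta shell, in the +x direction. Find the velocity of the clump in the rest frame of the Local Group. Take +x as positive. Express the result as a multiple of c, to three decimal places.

Apply u = (u' + v)/(1 + u'v/c²) successively, working outward toward the Local Group.
Start: velocity of the receding galaxy relative to the Local Group = 0.6900c.
Compose with the supernova ejecta shell (u' = -0.926 in the receding galaxy frame): u_1 = (-0.926 + 0.690) / (1 + (-0.926)·0.690) = -0.2360/0.3611 = -0.6536.
Compose with the clump (u' = 0.853 in the supernova ejecta shell frame): u_2 = (0.853 + (-0.654)) / (1 + 0.853·(-0.654)) = 0.1994/0.4425 = 0.4506.

+0.451c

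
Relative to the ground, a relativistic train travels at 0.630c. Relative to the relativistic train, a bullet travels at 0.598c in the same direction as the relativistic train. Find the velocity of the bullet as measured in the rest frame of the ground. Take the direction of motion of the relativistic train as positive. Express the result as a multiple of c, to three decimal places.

0.892c

With v = 0.630 and u' = 0.598 (in units of c),
u = (u' + v)/(1 + u'v/c²):
u = (0.598 + 0.630) / (1 + 0.598·0.630) = 1.2280/1.3767 = 0.8920
(Galilean addition would give +1.228c, exceeding c.)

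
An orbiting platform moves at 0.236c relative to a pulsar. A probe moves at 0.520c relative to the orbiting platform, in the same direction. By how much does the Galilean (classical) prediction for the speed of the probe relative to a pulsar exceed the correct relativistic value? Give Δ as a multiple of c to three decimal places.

Galilean: u_cl = 0.520 + 0.236 = 0.7560.
Relativistic: u_rel = (0.520 + 0.236) / (1 + 0.520·0.236) = 0.7560/1.1227 = 0.6734.
Δ = 0.7560 − 0.6734 = 0.0826.

Δ = 0.083c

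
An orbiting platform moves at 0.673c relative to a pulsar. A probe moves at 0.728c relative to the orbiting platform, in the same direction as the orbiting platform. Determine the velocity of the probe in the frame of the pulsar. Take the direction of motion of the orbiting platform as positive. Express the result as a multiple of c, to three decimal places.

With v = 0.673 and u' = 0.728 (in units of c),
u = (u' + v)/(1 + u'v/c²):
u = (0.728 + 0.673) / (1 + 0.728·0.673) = 1.4010/1.4899 = 0.9403
(Galilean addition would give +1.401c, exceeding c.)

0.940c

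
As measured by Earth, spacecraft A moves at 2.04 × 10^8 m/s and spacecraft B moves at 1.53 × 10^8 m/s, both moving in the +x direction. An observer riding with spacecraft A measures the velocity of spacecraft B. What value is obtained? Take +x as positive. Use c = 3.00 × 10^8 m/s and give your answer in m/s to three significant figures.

-7.81 × 10^7 m/s

β_A = 0.680, β_B = 0.510 (dividing each by c = 3.00 × 10^8 m/s).
Transform to A's frame with the inverse velocity-addition law: u' = (u − v)/(1 − uv/c²), taking u = β_B and v = β_A.
u' = (0.510 − 0.680) / (1 − (0.680)(0.510)) = -0.1700/0.6532 = -0.2603.
u' = -0.2603 × 3.00 × 10^8 m/s.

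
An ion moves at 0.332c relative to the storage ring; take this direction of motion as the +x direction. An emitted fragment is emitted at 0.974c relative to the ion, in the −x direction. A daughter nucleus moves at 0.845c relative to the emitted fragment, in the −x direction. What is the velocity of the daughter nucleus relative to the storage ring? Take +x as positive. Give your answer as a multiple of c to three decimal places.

Apply u = (u' + v)/(1 + u'v/c²) successively, working outward toward the storage ring.
Start: velocity of the ion relative to the storage ring = 0.3320c.
Compose with the emitted fragment (u' = -0.974 in the ion frame): u_1 = (-0.974 + 0.332) / (1 + (-0.974)·0.332) = -0.6420/0.6766 = -0.9488.
Compose with the daughter nucleus (u' = -0.845 in the emitted fragment frame): u_2 = (-0.845 + (-0.949)) / (1 + (-0.845)·(-0.949)) = -1.7938/1.8018 = -0.9956.

-0.996c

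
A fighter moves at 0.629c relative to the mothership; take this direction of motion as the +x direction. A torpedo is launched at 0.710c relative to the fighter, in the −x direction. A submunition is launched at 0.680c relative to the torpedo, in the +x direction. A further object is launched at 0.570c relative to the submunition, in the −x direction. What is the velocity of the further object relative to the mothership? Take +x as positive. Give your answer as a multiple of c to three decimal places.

+0.034c

Apply u = (u' + v)/(1 + u'v/c²) successively, working outward toward the mothership.
Start: velocity of the fighter relative to the mothership = 0.6290c.
Compose with the torpedo (u' = -0.710 in the fighter frame): u_1 = (-0.710 + 0.629) / (1 + (-0.710)·0.629) = -0.0810/0.5534 = -0.1464.
Compose with the submunition (u' = 0.680 in the torpedo frame): u_2 = (0.680 + (-0.146)) / (1 + 0.680·(-0.146)) = 0.5336/0.9005 = 0.5926.
Compose with the further object (u' = -0.570 in the submunition frame): u_3 = (-0.570 + 0.593) / (1 + (-0.570)·0.593) = 0.0226/0.6622 = 0.0342.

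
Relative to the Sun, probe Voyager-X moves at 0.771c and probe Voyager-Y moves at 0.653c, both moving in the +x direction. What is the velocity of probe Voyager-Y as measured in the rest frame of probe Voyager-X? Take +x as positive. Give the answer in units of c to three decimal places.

β_A = 0.771, β_B = 0.653.
Transform to A's frame with the inverse velocity-addition law: u' = (u − v)/(1 − uv/c²), taking u = β_B and v = β_A.
u' = (0.653 − 0.771) / (1 − (0.771)(0.653)) = -0.1180/0.4965 = -0.2376.

-0.238c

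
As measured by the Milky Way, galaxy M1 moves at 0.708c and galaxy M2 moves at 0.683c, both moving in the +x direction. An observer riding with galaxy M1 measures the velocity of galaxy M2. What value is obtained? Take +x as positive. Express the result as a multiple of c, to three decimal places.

-0.048c

β_A = 0.708, β_B = 0.683.
Transform to A's frame with the inverse velocity-addition law: u' = (u − v)/(1 − uv/c²), taking u = β_B and v = β_A.
u' = (0.683 − 0.708) / (1 − (0.708)(0.683)) = -0.0250/0.5164 = -0.0484.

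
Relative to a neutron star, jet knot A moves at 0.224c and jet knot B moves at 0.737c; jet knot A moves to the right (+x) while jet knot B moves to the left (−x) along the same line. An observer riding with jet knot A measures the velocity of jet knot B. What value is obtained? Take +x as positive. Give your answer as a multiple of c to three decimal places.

-0.825c

β_A = 0.224, β_B = -0.737.
Transform to A's frame with the inverse velocity-addition law: u' = (u − v)/(1 − uv/c²), taking u = β_B and v = β_A.
u' = (-0.737 − 0.224) / (1 − (0.224)(-0.737)) = -0.9610/1.1651 = -0.8248.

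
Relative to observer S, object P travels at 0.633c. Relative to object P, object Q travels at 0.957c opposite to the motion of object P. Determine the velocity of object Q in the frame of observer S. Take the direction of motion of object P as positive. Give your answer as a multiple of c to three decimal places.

-0.822c

With v = 0.633 and u' = -0.957 (in units of c),
u = (u' + v)/(1 + u'v/c²):
u = (-0.957 + 0.633) / (1 + (-0.957)·0.633) = -0.3240/0.3942 = -0.8219
(Galilean addition would give -0.324c.)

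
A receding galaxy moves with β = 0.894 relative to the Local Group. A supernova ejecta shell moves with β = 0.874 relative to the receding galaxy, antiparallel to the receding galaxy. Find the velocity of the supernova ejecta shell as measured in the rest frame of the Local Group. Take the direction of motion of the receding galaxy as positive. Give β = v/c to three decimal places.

With v = 0.894 and u' = -0.874 (in units of c),
u = (u' + v)/(1 + u'v/c²):
u = (-0.874 + 0.894) / (1 + (-0.874)·0.894) = 0.0200/0.2186 = 0.0915
(Galilean addition would give +0.020c.)

β = +0.091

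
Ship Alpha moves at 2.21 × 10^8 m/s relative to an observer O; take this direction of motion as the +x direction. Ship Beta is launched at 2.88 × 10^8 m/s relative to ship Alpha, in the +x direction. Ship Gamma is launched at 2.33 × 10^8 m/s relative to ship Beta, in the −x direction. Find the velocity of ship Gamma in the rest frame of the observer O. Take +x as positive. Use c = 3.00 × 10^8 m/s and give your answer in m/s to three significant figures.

+2.86 × 10^8 m/s

Apply u = (u' + v)/(1 + u'v/c²) successively, working outward toward the observer O.
(Dividing each given speed by c = 3.00 × 10^8 m/s to work in units of c.)
Start: velocity of ship Alpha relative to the observer O = 0.7367c.
Compose with ship Beta (u' = 0.960 in ship Alpha frame): u_1 = (0.960 + 0.737) / (1 + 0.960·0.737) = 1.6967/1.7072 = 0.9938.
Compose with ship Gamma (u' = -0.777 in ship Beta frame): u_2 = (-0.777 + 0.994) / (1 + (-0.777)·0.994) = 0.2172/0.2281 = 0.9519.
So u = 0.9519 × 3.00 × 10^8 m/s.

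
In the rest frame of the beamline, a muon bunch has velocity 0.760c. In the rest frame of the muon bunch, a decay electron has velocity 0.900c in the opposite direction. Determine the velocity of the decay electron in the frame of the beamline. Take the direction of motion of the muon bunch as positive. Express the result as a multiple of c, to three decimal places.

With v = 0.760 and u' = -0.900 (in units of c),
u = (u' + v)/(1 + u'v/c²):
u = (-0.900 + 0.760) / (1 + (-0.900)·0.760) = -0.1400/0.3160 = -0.4430

-0.443c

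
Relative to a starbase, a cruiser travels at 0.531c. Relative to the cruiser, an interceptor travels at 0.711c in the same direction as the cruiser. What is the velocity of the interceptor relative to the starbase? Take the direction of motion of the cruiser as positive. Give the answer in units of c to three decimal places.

With v = 0.531 and u' = 0.711 (in units of c),
u = (u' + v)/(1 + u'v/c²):
u = (0.711 + 0.531) / (1 + 0.711·0.531) = 1.2420/1.3775 = 0.9016

0.902c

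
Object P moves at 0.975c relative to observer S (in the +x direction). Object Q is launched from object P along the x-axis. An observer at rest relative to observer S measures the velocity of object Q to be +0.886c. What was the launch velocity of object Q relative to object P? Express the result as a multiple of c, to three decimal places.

Invert the composition law: u' = (u − v)/(1 − uv/c²).
u' = (0.886 − 0.975) / (1 − (0.886)(0.975)) = -0.0890/0.1361 = -0.6537.

-0.654c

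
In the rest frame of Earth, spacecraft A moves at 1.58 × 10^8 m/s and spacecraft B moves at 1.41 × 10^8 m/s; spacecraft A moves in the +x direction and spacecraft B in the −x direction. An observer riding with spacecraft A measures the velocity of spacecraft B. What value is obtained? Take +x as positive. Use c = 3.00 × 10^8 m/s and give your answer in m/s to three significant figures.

-2.40 × 10^8 m/s

β_A = 0.527, β_B = -0.470 (dividing each by c = 3.00 × 10^8 m/s).
Transform to A's frame with the inverse velocity-addition law: u' = (u − v)/(1 − uv/c²), taking u = β_B and v = β_A.
u' = (-0.470 − 0.527) / (1 − (0.527)(-0.470)) = -0.9967/1.2475 = -0.7989.
u' = -0.7989 × 3.00 × 10^8 m/s.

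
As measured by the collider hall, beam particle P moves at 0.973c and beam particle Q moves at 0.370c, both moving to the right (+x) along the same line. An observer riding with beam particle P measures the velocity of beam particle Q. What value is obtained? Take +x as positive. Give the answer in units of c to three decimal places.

β_A = 0.973, β_B = 0.370.
Transform to A's frame with the inverse velocity-addition law: u' = (u − v)/(1 − uv/c²), taking u = β_B and v = β_A.
u' = (0.370 − 0.973) / (1 − (0.973)(0.370)) = -0.6030/0.6400 = -0.9422.

-0.942c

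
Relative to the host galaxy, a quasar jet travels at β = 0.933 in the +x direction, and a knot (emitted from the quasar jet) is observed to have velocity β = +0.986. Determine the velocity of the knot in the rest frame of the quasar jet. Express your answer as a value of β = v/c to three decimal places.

β = +0.662

Invert the composition law: u' = (u − v)/(1 − uv/c²).
u' = (0.986 − 0.933) / (1 − (0.986)(0.933)) = 0.0530/0.0801 = 0.6620.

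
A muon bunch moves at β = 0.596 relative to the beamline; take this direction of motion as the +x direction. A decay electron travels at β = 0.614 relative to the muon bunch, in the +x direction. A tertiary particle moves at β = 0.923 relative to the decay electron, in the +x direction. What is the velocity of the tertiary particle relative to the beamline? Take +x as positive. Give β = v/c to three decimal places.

β = 0.995

Apply u = (u' + v)/(1 + u'v/c²) successively, working outward toward the beamline.
Start: velocity of the muon bunch relative to the beamline = 0.5960c.
Compose with the decay electron (u' = 0.614 in the muon bunch frame): u_1 = (0.614 + 0.596) / (1 + 0.614·0.596) = 1.2100/1.3659 = 0.8858.
Compose with the tertiary particle (u' = 0.923 in the decay electron frame): u_2 = (0.923 + 0.886) / (1 + 0.923·0.886) = 1.8088/1.8176 = 0.9952.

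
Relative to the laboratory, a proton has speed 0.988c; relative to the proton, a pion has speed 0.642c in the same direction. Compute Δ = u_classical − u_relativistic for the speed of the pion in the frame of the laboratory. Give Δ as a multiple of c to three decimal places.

Galilean: u_cl = 0.642 + 0.988 = 1.6300.
Relativistic: u_rel = (0.642 + 0.988) / (1 + 0.642·0.988) = 1.6300/1.6343 = 0.9974.
Δ = 1.6300 − 0.9974 = 0.6326.
(The classical prediction exceeds c; the relativistic result does not.)

Δ = 0.633c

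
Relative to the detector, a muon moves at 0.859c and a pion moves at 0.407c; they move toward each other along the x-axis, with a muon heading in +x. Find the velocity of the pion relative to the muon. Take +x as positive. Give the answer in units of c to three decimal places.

β_A = 0.859, β_B = -0.407.
Transform to A's frame with the inverse velocity-addition law: u' = (u − v)/(1 − uv/c²), taking u = β_B and v = β_A.
u' = (-0.407 − 0.859) / (1 − (0.859)(-0.407)) = -1.2660/1.3496 = -0.9380.

-0.938c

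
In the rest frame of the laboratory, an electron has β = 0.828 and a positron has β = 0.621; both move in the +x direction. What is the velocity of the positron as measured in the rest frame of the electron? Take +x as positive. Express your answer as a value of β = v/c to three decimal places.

β = -0.426

β_A = 0.828, β_B = 0.621.
Transform to A's frame with the inverse velocity-addition law: u' = (u − v)/(1 − uv/c²), taking u = β_B and v = β_A.
u' = (0.621 − 0.828) / (1 − (0.828)(0.621)) = -0.2070/0.4858 = -0.4261.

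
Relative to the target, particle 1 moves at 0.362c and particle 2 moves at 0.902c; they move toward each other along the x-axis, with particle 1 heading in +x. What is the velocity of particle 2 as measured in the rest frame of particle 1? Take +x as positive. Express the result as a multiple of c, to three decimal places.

β_A = 0.362, β_B = -0.902.
Transform to A's frame with the inverse velocity-addition law: u' = (u − v)/(1 − uv/c²), taking u = β_B and v = β_A.
u' = (-0.902 − 0.362) / (1 − (0.362)(-0.902)) = -1.2640/1.3265 = -0.9529.

-0.953c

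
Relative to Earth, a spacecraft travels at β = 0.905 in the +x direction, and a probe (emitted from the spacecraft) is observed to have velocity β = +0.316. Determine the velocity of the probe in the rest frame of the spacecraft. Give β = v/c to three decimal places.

β = -0.825

Invert the composition law: u' = (u − v)/(1 − uv/c²).
u' = (0.316 − 0.905) / (1 − (0.316)(0.905)) = -0.5890/0.7140 = -0.8249.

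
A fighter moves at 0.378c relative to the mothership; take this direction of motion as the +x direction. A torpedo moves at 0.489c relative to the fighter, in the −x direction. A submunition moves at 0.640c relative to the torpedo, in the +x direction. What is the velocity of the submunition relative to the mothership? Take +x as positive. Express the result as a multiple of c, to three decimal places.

Apply u = (u' + v)/(1 + u'v/c²) successively, working outward toward the mothership.
Start: velocity of the fighter relative to the mothership = 0.3780c.
Compose with the torpedo (u' = -0.489 in the fighter frame): u_1 = (-0.489 + 0.378) / (1 + (-0.489)·0.378) = -0.1110/0.8152 = -0.1362.
Compose with the submunition (u' = 0.640 in the torpedo frame): u_2 = (0.640 + (-0.136)) / (1 + 0.640·(-0.136)) = 0.5038/0.9129 = 0.5519.

+0.552c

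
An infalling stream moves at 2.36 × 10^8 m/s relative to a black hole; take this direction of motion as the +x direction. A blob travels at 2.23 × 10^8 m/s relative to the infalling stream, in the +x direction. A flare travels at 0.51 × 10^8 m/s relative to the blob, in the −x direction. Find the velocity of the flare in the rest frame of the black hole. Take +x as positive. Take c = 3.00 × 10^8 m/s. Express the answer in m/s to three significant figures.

+2.85 × 10^8 m/s

Apply u = (u' + v)/(1 + u'v/c²) successively, working outward toward the black hole.
(Dividing each given speed by c = 3.00 × 10^8 m/s to work in units of c.)
Start: velocity of the infalling stream relative to the black hole = 0.7867c.
Compose with the blob (u' = 0.743 in the infalling stream frame): u_1 = (0.743 + 0.787) / (1 + 0.743·0.787) = 1.5300/1.5848 = 0.9654.
Compose with the flare (u' = -0.170 in the blob frame): u_2 = (-0.170 + 0.965) / (1 + (-0.170)·0.965) = 0.7954/0.8359 = 0.9516.
So u = 0.9516 × 3.00 × 10^8 m/s.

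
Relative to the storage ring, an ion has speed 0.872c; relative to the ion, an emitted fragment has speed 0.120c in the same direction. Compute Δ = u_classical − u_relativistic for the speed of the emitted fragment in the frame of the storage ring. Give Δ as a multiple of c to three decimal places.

Δ = 0.094c

Galilean: u_cl = 0.120 + 0.872 = 0.9920.
Relativistic: u_rel = (0.120 + 0.872) / (1 + 0.120·0.872) = 0.9920/1.1046 = 0.8980.
Δ = 0.9920 − 0.8980 = 0.0940.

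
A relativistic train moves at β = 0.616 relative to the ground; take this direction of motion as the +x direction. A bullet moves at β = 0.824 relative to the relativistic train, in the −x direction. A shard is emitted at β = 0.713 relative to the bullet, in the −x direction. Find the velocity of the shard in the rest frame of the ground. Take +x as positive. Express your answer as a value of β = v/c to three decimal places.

β = -0.873

Apply u = (u' + v)/(1 + u'v/c²) successively, working outward toward the ground.
Start: velocity of the relativistic train relative to the ground = 0.6160c.
Compose with the bullet (u' = -0.824 in the relativistic train frame): u_1 = (-0.824 + 0.616) / (1 + (-0.824)·0.616) = -0.2080/0.4924 = -0.4224.
Compose with the shard (u' = -0.713 in the bullet frame): u_2 = (-0.713 + (-0.422)) / (1 + (-0.713)·(-0.422)) = -1.1354/1.3012 = -0.8726.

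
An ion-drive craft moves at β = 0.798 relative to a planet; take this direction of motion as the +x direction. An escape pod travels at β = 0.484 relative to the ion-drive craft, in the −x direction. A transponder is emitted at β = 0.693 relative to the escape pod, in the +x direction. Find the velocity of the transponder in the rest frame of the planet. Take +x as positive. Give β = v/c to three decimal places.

β = +0.889

Apply u = (u' + v)/(1 + u'v/c²) successively, working outward toward the planet.
Start: velocity of the ion-drive craft relative to the planet = 0.7980c.
Compose with the escape pod (u' = -0.484 in the ion-drive craft frame): u_1 = (-0.484 + 0.798) / (1 + (-0.484)·0.798) = 0.3140/0.6138 = 0.5116.
Compose with the transponder (u' = 0.693 in the escape pod frame): u_2 = (0.693 + 0.512) / (1 + 0.693·0.512) = 1.2046/1.3545 = 0.8893.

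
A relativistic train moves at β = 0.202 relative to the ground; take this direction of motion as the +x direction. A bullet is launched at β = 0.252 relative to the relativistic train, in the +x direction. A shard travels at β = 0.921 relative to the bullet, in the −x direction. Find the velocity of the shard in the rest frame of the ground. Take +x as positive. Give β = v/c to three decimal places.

Apply u = (u' + v)/(1 + u'v/c²) successively, working outward toward the ground.
Start: velocity of the relativistic train relative to the ground = 0.2020c.
Compose with the bullet (u' = 0.252 in the relativistic train frame): u_1 = (0.252 + 0.202) / (1 + 0.252·0.202) = 0.4540/1.0509 = 0.4320.
Compose with the shard (u' = -0.921 in the bullet frame): u_2 = (-0.921 + 0.432) / (1 + (-0.921)·0.432) = -0.4890/0.6021 = -0.8121.

β = -0.812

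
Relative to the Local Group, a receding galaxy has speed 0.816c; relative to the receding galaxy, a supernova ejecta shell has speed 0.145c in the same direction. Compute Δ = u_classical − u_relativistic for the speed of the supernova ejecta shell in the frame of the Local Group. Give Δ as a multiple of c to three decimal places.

Δ = 0.102c

Galilean: u_cl = 0.145 + 0.816 = 0.9610.
Relativistic: u_rel = (0.145 + 0.816) / (1 + 0.145·0.816) = 0.9610/1.1183 = 0.8593.
Δ = 0.9610 − 0.8593 = 0.1017.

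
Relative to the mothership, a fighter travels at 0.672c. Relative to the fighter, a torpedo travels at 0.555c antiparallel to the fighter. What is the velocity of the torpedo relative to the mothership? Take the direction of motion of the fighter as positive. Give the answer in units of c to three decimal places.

With v = 0.672 and u' = -0.555 (in units of c),
u = (u' + v)/(1 + u'v/c²):
u = (-0.555 + 0.672) / (1 + (-0.555)·0.672) = 0.1170/0.6270 = 0.1866
(Galilean addition would give +0.117c.)

+0.187c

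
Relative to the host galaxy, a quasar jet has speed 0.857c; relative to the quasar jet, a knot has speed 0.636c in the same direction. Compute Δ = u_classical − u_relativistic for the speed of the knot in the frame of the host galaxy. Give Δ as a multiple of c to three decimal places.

Galilean: u_cl = 0.636 + 0.857 = 1.4930.
Relativistic: u_rel = (0.636 + 0.857) / (1 + 0.636·0.857) = 1.4930/1.5451 = 0.9663.
Δ = 1.4930 − 0.9663 = 0.5267.
(The classical prediction exceeds c; the relativistic result does not.)

Δ = 0.527c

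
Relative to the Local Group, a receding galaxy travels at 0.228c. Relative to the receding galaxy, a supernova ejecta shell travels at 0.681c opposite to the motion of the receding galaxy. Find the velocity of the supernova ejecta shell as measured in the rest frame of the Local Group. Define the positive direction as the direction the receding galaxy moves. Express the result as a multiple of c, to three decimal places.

-0.536c

With v = 0.228 and u' = -0.681 (in units of c),
u = (u' + v)/(1 + u'v/c²):
u = (-0.681 + 0.228) / (1 + (-0.681)·0.228) = -0.4530/0.8447 = -0.5363
(Galilean addition would give -0.453c.)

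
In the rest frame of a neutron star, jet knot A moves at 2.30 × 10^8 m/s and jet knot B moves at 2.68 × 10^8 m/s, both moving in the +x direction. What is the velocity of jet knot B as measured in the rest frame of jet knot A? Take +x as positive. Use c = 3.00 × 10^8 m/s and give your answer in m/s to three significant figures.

+1.21 × 10^8 m/s

β_A = 0.767, β_B = 0.893 (dividing each by c = 3.00 × 10^8 m/s).
Transform to A's frame with the inverse velocity-addition law: u' = (u − v)/(1 − uv/c²), taking u = β_B and v = β_A.
u' = (0.893 − 0.767) / (1 − (0.767)(0.893)) = 0.1267/0.3151 = 0.4020.
u' = 0.4020 × 3.00 × 10^8 m/s.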